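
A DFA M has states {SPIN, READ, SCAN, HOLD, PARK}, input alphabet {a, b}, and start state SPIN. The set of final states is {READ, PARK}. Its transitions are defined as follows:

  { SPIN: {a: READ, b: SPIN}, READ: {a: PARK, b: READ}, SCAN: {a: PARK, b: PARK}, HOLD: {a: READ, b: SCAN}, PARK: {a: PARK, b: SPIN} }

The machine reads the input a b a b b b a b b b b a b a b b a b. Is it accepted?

SPIN → READ → READ → PARK → SPIN → SPIN → SPIN → READ → READ → READ → READ → READ → PARK → SPIN → READ → READ → READ → PARK → SPIN
End state SPIN is not accepting.

No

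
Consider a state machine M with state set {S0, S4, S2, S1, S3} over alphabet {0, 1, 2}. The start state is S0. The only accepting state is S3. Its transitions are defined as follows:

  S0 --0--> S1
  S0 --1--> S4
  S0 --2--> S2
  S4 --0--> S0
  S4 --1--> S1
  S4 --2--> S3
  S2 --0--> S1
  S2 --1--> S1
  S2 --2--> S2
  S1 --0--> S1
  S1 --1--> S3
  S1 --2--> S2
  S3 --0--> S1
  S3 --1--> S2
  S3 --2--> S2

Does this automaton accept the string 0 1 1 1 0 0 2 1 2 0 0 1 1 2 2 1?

start at S0
read '0': S0 → S1
read '1': S1 → S3
read '1': S3 → S2
read '1': S2 → S1
read '0': S1 → S1
read '0': S1 → S1
read '2': S1 → S2
read '1': S2 → S1
read '2': S1 → S2
read '0': S2 → S1
read '0': S1 → S1
read '1': S1 → S3
read '1': S3 → S2
read '2': S2 → S2
read '2': S2 → S2
read '1': S2 → S1
End state S1 is not accepting.

No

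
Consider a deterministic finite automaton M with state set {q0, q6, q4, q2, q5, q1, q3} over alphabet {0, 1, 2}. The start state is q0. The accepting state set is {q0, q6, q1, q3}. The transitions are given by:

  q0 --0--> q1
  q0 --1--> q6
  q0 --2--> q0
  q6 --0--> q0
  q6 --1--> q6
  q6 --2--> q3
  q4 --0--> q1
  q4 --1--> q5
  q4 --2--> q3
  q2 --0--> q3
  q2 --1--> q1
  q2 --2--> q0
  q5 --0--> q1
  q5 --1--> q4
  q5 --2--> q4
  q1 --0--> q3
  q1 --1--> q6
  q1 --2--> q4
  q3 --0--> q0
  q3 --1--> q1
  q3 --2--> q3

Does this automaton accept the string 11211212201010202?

q0 → q6 → q6 → q3 → q1 → q6 → q3 → q1 → q4 → q3 → q0 → q6 → q0 → q6 → q0 → q0 → q1 → q4
End state q4 is not accepting.

No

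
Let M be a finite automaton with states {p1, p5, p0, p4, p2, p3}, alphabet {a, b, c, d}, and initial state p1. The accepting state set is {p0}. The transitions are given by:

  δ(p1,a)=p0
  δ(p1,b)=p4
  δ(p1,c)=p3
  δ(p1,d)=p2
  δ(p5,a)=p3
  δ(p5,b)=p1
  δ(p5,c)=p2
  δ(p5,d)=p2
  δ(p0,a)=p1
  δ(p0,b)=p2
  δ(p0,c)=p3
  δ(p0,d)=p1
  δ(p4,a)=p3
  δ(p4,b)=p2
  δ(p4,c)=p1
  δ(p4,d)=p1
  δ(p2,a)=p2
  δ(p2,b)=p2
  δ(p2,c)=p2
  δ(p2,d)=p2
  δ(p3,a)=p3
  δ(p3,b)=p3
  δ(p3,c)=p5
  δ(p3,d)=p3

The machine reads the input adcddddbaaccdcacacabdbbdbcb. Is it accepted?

p1 → p0 → p1 → p3 → p3 → p3 → p3 → p3 → p3 → p3 → p3 → p5 → p2 → p2 → p2 → p2 → p2 → p2 → p2 → p2 → p2 → p2 → p2 → p2 → p2 → p2 → p2 → p2
End state p2 is not accepting.

No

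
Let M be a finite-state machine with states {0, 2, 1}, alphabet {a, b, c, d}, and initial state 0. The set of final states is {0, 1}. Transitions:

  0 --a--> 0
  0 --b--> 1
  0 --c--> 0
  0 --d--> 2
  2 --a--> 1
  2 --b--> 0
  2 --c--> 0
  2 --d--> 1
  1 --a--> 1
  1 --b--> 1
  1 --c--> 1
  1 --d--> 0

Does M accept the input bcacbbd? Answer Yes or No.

Yes

Trace: 0 -b-> 1 -c-> 1 -a-> 1 -c-> 1 -b-> 1 -b-> 1 -d-> 0
End state 0 is accepting.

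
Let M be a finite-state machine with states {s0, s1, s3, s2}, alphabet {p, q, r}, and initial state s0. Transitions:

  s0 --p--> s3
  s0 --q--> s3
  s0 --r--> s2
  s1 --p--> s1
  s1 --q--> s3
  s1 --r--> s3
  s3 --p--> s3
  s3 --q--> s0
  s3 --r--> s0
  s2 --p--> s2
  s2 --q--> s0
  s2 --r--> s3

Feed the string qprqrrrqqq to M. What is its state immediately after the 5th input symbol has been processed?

s0 → s3 → s3 → s0 → s3 → s0
After 5 symbols: s0.

s0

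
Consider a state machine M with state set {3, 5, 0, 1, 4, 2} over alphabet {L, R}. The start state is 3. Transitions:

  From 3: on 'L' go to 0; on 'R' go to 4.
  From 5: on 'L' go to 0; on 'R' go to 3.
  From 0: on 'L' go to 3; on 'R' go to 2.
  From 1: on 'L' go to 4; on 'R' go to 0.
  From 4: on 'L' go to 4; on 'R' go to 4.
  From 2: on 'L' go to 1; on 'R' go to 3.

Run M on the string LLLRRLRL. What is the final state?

Trace: 3 -L-> 0 -L-> 3 -L-> 0 -R-> 2 -R-> 3 -L-> 0 -R-> 2 -L-> 1

1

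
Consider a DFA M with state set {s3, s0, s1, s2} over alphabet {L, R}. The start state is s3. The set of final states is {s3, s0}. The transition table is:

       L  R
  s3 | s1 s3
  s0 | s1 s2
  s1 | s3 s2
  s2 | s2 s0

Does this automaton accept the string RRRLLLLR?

s3 → s3 → s3 → s3 → s1 → s3 → s1 → s3 → s3
End state s3 is accepting.

Yes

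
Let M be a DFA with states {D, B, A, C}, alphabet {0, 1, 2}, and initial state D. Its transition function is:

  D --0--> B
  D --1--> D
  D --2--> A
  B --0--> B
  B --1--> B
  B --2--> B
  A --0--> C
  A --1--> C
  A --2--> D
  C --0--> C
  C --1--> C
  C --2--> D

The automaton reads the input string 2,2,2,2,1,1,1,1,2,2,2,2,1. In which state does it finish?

Trace: D -2-> A -2-> D -2-> A -2-> D -1-> D -1-> D -1-> D -1-> D -2-> A -2-> D -2-> A -2-> D -1-> D

D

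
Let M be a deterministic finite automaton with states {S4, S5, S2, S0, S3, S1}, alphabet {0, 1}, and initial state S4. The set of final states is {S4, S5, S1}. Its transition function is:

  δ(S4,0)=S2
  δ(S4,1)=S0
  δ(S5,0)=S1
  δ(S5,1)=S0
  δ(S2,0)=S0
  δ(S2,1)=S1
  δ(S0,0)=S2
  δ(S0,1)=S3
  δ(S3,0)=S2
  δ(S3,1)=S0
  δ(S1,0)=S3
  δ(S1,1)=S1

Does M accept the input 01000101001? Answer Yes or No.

Trace: S4 -0-> S2 -1-> S1 -0-> S3 -0-> S2 -0-> S0 -1-> S3 -0-> S2 -1-> S1 -0-> S3 -0-> S2 -1-> S1
End state S1 is accepting.

Yes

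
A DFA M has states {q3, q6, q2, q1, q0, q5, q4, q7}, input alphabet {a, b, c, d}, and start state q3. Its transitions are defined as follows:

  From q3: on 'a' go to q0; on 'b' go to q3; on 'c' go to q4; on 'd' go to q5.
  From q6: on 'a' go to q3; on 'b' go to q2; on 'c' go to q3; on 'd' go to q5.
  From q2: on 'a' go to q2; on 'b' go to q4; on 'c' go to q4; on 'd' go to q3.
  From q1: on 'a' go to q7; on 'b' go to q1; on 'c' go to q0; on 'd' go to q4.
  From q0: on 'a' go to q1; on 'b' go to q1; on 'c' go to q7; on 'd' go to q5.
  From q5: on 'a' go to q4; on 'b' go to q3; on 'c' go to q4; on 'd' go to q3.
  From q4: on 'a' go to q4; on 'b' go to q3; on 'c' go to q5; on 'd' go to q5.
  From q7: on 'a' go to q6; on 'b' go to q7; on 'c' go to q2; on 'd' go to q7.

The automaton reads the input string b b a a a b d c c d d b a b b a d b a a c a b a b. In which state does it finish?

q1

start at q3
read 'b': q3 → q3
read 'b': q3 → q3
read 'a': q3 → q0
read 'a': q0 → q1
read 'a': q1 → q7
read 'b': q7 → q7
read 'd': q7 → q7
read 'c': q7 → q2
read 'c': q2 → q4
read 'd': q4 → q5
read 'd': q5 → q3
read 'b': q3 → q3
read 'a': q3 → q0
read 'b': q0 → q1
read 'b': q1 → q1
read 'a': q1 → q7
read 'd': q7 → q7
read 'b': q7 → q7
read 'a': q7 → q6
read 'a': q6 → q3
read 'c': q3 → q4
read 'a': q4 → q4
read 'b': q4 → q3
read 'a': q3 → q0
read 'b': q0 → q1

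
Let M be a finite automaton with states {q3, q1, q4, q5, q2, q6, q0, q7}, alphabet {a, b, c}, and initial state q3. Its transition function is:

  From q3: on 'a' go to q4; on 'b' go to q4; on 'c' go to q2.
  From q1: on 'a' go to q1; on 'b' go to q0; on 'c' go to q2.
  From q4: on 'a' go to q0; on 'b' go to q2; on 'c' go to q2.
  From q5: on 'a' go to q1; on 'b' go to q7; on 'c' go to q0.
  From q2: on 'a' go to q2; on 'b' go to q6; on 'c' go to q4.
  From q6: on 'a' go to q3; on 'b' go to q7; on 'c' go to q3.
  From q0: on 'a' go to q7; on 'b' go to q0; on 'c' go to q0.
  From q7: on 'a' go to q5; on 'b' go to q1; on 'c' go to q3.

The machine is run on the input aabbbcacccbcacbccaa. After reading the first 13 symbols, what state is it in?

q0

Trace: q3 -a-> q4 -a-> q0 -b-> q0 -b-> q0 -b-> q0 -c-> q0 -a-> q7 -c-> q3 -c-> q2 -c-> q4 -b-> q2 -c-> q4 -a-> q0
After 13 symbols: q0.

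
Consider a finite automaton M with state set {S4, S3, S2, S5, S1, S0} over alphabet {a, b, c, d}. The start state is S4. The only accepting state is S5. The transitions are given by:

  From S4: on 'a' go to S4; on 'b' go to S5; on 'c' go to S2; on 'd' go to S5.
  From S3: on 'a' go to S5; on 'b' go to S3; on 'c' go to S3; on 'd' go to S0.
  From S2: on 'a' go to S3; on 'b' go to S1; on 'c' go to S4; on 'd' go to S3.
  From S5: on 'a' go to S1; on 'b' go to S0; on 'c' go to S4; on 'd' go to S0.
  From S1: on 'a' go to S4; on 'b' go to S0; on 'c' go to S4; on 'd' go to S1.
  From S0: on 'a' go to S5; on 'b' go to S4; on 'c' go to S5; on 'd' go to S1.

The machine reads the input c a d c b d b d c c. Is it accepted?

No

start at S4
read 'c': S4 → S2
read 'a': S2 → S3
read 'd': S3 → S0
read 'c': S0 → S5
read 'b': S5 → S0
read 'd': S0 → S1
read 'b': S1 → S0
read 'd': S0 → S1
read 'c': S1 → S4
read 'c': S4 → S2
End state S2 is not accepting.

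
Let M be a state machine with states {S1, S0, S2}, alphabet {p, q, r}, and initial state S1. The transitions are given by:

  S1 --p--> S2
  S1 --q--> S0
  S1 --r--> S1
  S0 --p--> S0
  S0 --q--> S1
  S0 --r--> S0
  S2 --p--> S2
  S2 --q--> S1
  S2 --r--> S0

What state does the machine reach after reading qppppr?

S0

S1 → S0 → S0 → S0 → S0 → S0 → S0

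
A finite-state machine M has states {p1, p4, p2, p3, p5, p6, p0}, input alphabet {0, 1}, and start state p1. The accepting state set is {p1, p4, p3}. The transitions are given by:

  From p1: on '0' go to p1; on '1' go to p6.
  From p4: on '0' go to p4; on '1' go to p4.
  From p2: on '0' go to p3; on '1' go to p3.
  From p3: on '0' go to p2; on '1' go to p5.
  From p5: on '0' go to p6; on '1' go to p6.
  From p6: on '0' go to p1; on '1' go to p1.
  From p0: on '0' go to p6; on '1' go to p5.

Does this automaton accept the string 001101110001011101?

No

start at p1
read '0': p1 → p1
read '0': p1 → p1
read '1': p1 → p6
read '1': p6 → p1
read '0': p1 → p1
read '1': p1 → p6
read '1': p6 → p1
read '1': p1 → p6
read '0': p6 → p1
read '0': p1 → p1
read '0': p1 → p1
read '1': p1 → p6
read '0': p6 → p1
read '1': p1 → p6
read '1': p6 → p1
read '1': p1 → p6
read '0': p6 → p1
read '1': p1 → p6
End state p6 is not accepting.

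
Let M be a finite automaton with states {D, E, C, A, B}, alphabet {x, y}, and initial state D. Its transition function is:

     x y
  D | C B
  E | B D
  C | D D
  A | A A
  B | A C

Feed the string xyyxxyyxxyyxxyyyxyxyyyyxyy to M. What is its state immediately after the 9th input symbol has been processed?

A

Trace: D -x-> C -y-> D -y-> B -x-> A -x-> A -y-> A -y-> A -x-> A -x-> A
After 9 symbols: A.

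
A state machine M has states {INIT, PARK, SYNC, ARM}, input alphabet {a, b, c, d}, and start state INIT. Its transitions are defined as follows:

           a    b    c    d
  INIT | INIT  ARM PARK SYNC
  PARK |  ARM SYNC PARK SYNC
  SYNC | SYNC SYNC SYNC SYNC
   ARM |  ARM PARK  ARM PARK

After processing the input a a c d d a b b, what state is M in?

INIT → INIT → INIT → PARK → SYNC → SYNC → SYNC → SYNC → SYNC

SYNC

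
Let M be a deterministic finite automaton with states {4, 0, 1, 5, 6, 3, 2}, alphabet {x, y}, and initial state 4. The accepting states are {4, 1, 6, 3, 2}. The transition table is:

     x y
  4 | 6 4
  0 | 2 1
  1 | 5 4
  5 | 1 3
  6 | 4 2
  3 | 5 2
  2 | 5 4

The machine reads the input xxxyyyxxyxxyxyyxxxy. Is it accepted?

Yes

4 → 6 → 4 → 6 → 2 → 4 → 4 → 6 → 4 → 4 → 6 → 4 → 4 → 6 → 2 → 4 → 6 → 4 → 6 → 2
End state 2 is accepting.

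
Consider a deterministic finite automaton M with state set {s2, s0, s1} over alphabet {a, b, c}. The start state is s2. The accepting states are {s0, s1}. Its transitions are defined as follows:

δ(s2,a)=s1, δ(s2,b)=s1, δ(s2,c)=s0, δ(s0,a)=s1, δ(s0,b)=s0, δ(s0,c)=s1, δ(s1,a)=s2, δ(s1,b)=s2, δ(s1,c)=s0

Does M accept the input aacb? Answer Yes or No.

Yes

s2 → s1 → s2 → s0 → s0
End state s0 is accepting.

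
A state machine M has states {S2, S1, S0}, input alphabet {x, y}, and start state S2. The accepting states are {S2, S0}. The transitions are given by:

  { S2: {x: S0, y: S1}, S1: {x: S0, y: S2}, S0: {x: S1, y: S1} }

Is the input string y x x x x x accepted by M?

Yes

start at S2
read 'y': S2 → S1
read 'x': S1 → S0
read 'x': S0 → S1
read 'x': S1 → S0
read 'x': S0 → S1
read 'x': S1 → S0
End state S0 is accepting.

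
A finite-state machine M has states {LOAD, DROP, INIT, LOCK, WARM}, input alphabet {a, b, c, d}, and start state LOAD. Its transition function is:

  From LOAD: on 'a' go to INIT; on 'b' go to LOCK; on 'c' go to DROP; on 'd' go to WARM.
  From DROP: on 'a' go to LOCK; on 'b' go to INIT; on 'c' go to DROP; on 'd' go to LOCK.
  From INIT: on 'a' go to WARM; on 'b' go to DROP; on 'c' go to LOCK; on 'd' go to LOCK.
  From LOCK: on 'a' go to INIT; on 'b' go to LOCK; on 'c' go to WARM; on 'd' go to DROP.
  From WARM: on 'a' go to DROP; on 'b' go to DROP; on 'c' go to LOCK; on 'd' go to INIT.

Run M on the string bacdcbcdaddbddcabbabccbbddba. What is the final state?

INIT

start at LOAD
read 'b': LOAD → LOCK
read 'a': LOCK → INIT
read 'c': INIT → LOCK
read 'd': LOCK → DROP
read 'c': DROP → DROP
read 'b': DROP → INIT
read 'c': INIT → LOCK
read 'd': LOCK → DROP
read 'a': DROP → LOCK
read 'd': LOCK → DROP
read 'd': DROP → LOCK
read 'b': LOCK → LOCK
read 'd': LOCK → DROP
read 'd': DROP → LOCK
read 'c': LOCK → WARM
read 'a': WARM → DROP
read 'b': DROP → INIT
read 'b': INIT → DROP
read 'a': DROP → LOCK
read 'b': LOCK → LOCK
read 'c': LOCK → WARM
read 'c': WARM → LOCK
read 'b': LOCK → LOCK
read 'b': LOCK → LOCK
read 'd': LOCK → DROP
read 'd': DROP → LOCK
read 'b': LOCK → LOCK
read 'a': LOCK → INIT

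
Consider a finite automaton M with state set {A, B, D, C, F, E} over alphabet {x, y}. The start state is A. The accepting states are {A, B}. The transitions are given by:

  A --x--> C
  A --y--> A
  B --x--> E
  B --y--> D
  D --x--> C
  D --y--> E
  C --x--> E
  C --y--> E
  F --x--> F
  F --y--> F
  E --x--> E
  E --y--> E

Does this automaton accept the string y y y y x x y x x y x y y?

No

start at A
read 'y': A → A
read 'y': A → A
read 'y': A → A
read 'y': A → A
read 'x': A → C
read 'x': C → E
read 'y': E → E
read 'x': E → E
read 'x': E → E
read 'y': E → E
read 'x': E → E
read 'y': E → E
read 'y': E → E
End state E is not accepting.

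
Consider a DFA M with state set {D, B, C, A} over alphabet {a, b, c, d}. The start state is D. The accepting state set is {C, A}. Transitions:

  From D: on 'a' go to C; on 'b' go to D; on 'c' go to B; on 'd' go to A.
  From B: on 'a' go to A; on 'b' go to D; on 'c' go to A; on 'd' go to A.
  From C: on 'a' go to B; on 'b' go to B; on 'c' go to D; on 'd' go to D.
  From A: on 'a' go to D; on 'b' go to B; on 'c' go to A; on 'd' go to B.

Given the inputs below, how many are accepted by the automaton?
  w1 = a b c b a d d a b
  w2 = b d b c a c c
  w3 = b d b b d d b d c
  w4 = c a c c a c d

3

w1:
  start at D
  read 'a': D → C
  read 'b': C → B
  read 'c': B → A
  read 'b': A → B
  read 'a': B → A
  read 'd': A → B
  read 'd': B → A
  read 'a': A → D
  read 'b': D → D
  end D, rejected
w2:
  start at D
  read 'b': D → D
  read 'd': D → A
  read 'b': A → B
  read 'c': B → A
  read 'a': A → D
  read 'c': D → B
  read 'c': B → A
  end A, accepted
w3:
  start at D
  read 'b': D → D
  read 'd': D → A
  read 'b': A → B
  read 'b': B → D
  read 'd': D → A
  read 'd': A → B
  read 'b': B → D
  read 'd': D → A
  read 'c': A → A
  end A, accepted
w4:
  start at D
  read 'c': D → B
  read 'a': B → A
  read 'c': A → A
  read 'c': A → A
  read 'a': A → D
  read 'c': D → B
  read 'd': B → A
  end A, accepted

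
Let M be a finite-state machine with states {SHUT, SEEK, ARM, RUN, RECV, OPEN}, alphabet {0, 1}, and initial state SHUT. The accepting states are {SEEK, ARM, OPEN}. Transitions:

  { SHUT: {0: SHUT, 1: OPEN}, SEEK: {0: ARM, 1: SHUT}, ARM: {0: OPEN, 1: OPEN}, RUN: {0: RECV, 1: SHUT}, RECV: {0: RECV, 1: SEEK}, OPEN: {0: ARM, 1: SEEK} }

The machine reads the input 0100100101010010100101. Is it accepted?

Yes

Trace: SHUT -0-> SHUT -1-> OPEN -0-> ARM -0-> OPEN -1-> SEEK -0-> ARM -0-> OPEN -1-> SEEK -0-> ARM -1-> OPEN -0-> ARM -1-> OPEN -0-> ARM -0-> OPEN -1-> SEEK -0-> ARM -1-> OPEN -0-> ARM -0-> OPEN -1-> SEEK -0-> ARM -1-> OPEN
End state OPEN is accepting.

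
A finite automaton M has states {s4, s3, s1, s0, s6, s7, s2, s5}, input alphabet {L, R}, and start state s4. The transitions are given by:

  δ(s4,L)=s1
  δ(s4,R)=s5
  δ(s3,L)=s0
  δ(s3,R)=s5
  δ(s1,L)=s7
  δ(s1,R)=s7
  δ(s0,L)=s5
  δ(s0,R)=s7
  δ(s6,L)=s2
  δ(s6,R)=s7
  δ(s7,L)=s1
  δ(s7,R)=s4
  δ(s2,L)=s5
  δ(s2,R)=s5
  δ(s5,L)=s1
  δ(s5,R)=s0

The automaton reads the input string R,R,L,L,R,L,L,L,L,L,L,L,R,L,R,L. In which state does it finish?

s1

start at s4
read 'R': s4 → s5
read 'R': s5 → s0
read 'L': s0 → s5
read 'L': s5 → s1
read 'R': s1 → s7
read 'L': s7 → s1
read 'L': s1 → s7
read 'L': s7 → s1
read 'L': s1 → s7
read 'L': s7 → s1
read 'L': s1 → s7
read 'L': s7 → s1
read 'R': s1 → s7
read 'L': s7 → s1
read 'R': s1 → s7
read 'L': s7 → s1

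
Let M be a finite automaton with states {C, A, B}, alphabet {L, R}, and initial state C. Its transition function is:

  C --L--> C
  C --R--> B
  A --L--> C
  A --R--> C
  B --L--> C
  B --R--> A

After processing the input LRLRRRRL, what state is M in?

start at C
read 'L': C → C
read 'R': C → B
read 'L': B → C
read 'R': C → B
read 'R': B → A
read 'R': A → C
read 'R': C → B
read 'L': B → C

C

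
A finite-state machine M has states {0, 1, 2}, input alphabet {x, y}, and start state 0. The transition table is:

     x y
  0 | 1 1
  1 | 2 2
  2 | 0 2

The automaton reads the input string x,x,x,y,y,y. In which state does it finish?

0 → 1 → 2 → 0 → 1 → 2 → 2

2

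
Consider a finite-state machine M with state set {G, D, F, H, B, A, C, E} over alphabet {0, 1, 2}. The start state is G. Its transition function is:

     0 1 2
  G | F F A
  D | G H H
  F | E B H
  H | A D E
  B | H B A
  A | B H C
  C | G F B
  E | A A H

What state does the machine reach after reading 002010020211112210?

start at G
read '0': G → F
read '0': F → E
read '2': E → H
read '0': H → A
read '1': A → H
read '0': H → A
read '0': A → B
read '2': B → A
read '0': A → B
read '2': B → A
read '1': A → H
read '1': H → D
read '1': D → H
read '1': H → D
read '2': D → H
read '2': H → E
read '1': E → A
read '0': A → B

B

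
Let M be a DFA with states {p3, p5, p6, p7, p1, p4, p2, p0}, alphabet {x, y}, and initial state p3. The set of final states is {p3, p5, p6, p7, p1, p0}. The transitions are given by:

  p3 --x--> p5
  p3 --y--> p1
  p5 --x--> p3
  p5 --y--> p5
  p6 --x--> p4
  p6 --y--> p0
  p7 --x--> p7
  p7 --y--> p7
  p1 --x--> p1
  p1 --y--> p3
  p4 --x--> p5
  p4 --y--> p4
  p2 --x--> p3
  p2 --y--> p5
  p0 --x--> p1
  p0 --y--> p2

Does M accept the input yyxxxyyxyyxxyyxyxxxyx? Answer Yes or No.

Yes

p3 → p1 → p3 → p5 → p3 → p5 → p5 → p5 → p3 → p1 → p3 → p5 → p3 → p1 → p3 → p5 → p5 → p3 → p5 → p3 → p1 → p1
End state p1 is accepting.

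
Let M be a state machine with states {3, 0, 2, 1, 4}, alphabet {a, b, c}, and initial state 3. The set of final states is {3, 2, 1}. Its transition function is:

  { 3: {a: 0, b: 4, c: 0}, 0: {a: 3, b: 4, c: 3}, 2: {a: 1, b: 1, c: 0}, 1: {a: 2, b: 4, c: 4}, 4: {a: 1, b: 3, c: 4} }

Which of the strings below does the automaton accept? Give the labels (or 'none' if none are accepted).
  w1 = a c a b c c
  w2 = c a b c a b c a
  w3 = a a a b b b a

w1: 3 → 0 → 3 → 0 → 4 → 4 → 4  → end 4, rejected
w2: 3 → 0 → 3 → 4 → 4 → 1 → 4 → 4 → 1  → end 1, accepted
w3: 3 → 0 → 3 → 0 → 4 → 3 → 4 → 1  → end 1, accepted

w2, w3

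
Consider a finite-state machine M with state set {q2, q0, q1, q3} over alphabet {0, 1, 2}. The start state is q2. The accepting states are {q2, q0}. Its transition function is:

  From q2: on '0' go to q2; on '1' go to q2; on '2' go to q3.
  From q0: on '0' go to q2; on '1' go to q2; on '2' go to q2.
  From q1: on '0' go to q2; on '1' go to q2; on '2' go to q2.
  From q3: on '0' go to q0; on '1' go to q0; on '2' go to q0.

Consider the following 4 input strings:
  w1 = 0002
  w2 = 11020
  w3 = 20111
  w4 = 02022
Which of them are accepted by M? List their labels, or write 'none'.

w2, w3

w1: q2 → q2 → q2 → q2 → q3  → end q3, rejected
w2: q2 → q2 → q2 → q2 → q3 → q0  → end q0, accepted
w3: q2 → q3 → q0 → q2 → q2 → q2  → end q2, accepted
w4: q2 → q2 → q3 → q0 → q2 → q3  → end q3, rejected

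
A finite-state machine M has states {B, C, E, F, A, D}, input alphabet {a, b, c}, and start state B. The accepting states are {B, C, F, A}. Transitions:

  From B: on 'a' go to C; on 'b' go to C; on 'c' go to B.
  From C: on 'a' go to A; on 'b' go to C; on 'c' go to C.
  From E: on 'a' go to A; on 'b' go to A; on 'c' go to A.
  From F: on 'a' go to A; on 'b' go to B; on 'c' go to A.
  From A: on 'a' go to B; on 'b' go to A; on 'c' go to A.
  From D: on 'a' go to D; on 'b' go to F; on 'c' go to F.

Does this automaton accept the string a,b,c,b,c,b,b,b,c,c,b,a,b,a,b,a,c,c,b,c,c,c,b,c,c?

start at B
read 'a': B → C
read 'b': C → C
read 'c': C → C
read 'b': C → C
read 'c': C → C
read 'b': C → C
read 'b': C → C
read 'b': C → C
read 'c': C → C
read 'c': C → C
read 'b': C → C
read 'a': C → A
read 'b': A → A
read 'a': A → B
read 'b': B → C
read 'a': C → A
read 'c': A → A
read 'c': A → A
read 'b': A → A
read 'c': A → A
read 'c': A → A
read 'c': A → A
read 'b': A → A
read 'c': A → A
read 'c': A → A
End state A is accepting.

Yes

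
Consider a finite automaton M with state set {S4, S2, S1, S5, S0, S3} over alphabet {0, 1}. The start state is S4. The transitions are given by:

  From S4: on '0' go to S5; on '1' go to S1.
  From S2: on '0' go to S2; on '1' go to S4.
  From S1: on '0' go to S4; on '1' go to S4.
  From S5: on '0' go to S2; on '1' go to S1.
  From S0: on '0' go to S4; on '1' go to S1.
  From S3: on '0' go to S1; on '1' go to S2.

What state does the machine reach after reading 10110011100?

S2

S4 → S1 → S4 → S1 → S4 → S5 → S2 → S4 → S1 → S4 → S5 → S2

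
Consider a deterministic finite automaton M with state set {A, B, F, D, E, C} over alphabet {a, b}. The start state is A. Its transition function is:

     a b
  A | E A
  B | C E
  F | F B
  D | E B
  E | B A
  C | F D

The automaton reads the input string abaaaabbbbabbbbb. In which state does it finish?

Trace: A -a-> E -b-> A -a-> E -a-> B -a-> C -a-> F -b-> B -b-> E -b-> A -b-> A -a-> E -b-> A -b-> A -b-> A -b-> A -b-> A

A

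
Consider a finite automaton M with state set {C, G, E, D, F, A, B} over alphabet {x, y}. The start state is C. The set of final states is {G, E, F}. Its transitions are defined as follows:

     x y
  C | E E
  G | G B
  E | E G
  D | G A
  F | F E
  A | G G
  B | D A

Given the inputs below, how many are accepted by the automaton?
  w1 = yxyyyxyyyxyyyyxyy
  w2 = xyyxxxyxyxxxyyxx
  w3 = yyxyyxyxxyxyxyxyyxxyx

w1:
  start at C
  read 'y': C → E
  read 'x': E → E
  read 'y': E → G
  read 'y': G → B
  read 'y': B → A
  read 'x': A → G
  read 'y': G → B
  read 'y': B → A
  read 'y': A → G
  read 'x': G → G
  read 'y': G → B
  read 'y': B → A
  read 'y': A → G
  read 'y': G → B
  read 'x': B → D
  read 'y': D → A
  read 'y': A → G
  end G, accepted
w2:
  start at C
  read 'x': C → E
  read 'y': E → G
  read 'y': G → B
  read 'x': B → D
  read 'x': D → G
  read 'x': G → G
  read 'y': G → B
  read 'x': B → D
  read 'y': D → A
  read 'x': A → G
  read 'x': G → G
  read 'x': G → G
  read 'y': G → B
  read 'y': B → A
  read 'x': A → G
  read 'x': G → G
  end G, accepted
w3:
  start at C
  read 'y': C → E
  read 'y': E → G
  read 'x': G → G
  read 'y': G → B
  read 'y': B → A
  read 'x': A → G
  read 'y': G → B
  read 'x': B → D
  read 'x': D → G
  read 'y': G → B
  read 'x': B → D
  read 'y': D → A
  read 'x': A → G
  read 'y': G → B
  read 'x': B → D
  read 'y': D → A
  read 'y': A → G
  read 'x': G → G
  read 'x': G → G
  read 'y': G → B
  read 'x': B → D
  end D, rejected

2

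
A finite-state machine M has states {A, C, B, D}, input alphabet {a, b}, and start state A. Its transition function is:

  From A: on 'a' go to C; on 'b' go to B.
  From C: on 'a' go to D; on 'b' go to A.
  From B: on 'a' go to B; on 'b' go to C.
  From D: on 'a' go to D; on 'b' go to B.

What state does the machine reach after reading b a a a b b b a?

B

Trace: A -b-> B -a-> B -a-> B -a-> B -b-> C -b-> A -b-> B -a-> B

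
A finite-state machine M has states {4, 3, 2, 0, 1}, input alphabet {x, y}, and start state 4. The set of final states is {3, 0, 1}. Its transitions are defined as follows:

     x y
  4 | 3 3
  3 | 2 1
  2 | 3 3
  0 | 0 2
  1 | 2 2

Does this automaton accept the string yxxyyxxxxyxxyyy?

start at 4
read 'y': 4 → 3
read 'x': 3 → 2
read 'x': 2 → 3
read 'y': 3 → 1
read 'y': 1 → 2
read 'x': 2 → 3
read 'x': 3 → 2
read 'x': 2 → 3
read 'x': 3 → 2
read 'y': 2 → 3
read 'x': 3 → 2
read 'x': 2 → 3
read 'y': 3 → 1
read 'y': 1 → 2
read 'y': 2 → 3
End state 3 is accepting.

Yes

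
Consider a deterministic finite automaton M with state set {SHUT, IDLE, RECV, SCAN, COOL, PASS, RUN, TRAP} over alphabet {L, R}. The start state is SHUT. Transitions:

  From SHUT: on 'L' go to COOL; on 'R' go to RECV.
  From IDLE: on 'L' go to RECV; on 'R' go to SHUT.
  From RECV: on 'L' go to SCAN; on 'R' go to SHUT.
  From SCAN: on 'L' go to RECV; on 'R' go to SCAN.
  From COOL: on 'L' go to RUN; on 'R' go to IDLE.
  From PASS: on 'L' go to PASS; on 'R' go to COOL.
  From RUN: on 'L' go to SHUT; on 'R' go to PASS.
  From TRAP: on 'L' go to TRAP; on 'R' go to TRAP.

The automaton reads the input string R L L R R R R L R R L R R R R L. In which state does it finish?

SCAN

start at SHUT
read 'R': SHUT → RECV
read 'L': RECV → SCAN
read 'L': SCAN → RECV
read 'R': RECV → SHUT
read 'R': SHUT → RECV
read 'R': RECV → SHUT
read 'R': SHUT → RECV
read 'L': RECV → SCAN
read 'R': SCAN → SCAN
read 'R': SCAN → SCAN
read 'L': SCAN → RECV
read 'R': RECV → SHUT
read 'R': SHUT → RECV
read 'R': RECV → SHUT
read 'R': SHUT → RECV
read 'L': RECV → SCAN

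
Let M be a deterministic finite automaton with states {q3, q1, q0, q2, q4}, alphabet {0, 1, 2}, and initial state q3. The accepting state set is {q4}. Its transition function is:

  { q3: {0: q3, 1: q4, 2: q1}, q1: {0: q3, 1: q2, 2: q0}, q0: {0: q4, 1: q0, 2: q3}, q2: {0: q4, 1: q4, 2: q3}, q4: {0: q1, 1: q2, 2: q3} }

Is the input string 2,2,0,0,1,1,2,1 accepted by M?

Yes

start at q3
read '2': q3 → q1
read '2': q1 → q0
read '0': q0 → q4
read '0': q4 → q1
read '1': q1 → q2
read '1': q2 → q4
read '2': q4 → q3
read '1': q3 → q4
End state q4 is accepting.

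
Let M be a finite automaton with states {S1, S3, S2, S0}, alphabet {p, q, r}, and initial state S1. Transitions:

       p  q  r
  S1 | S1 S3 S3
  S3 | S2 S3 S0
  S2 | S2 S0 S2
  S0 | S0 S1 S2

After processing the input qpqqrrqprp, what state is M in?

S2

start at S1
read 'q': S1 → S3
read 'p': S3 → S2
read 'q': S2 → S0
read 'q': S0 → S1
read 'r': S1 → S3
read 'r': S3 → S0
read 'q': S0 → S1
read 'p': S1 → S1
read 'r': S1 → S3
read 'p': S3 → S2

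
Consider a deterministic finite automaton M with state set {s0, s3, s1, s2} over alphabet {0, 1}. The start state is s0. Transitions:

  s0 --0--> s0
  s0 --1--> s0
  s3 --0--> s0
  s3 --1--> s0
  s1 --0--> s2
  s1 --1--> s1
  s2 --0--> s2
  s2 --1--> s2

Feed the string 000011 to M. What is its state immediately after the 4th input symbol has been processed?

s0

start at s0
read '0': s0 → s0
read '0': s0 → s0
read '0': s0 → s0
read '0': s0 → s0
After 4 symbols: s0.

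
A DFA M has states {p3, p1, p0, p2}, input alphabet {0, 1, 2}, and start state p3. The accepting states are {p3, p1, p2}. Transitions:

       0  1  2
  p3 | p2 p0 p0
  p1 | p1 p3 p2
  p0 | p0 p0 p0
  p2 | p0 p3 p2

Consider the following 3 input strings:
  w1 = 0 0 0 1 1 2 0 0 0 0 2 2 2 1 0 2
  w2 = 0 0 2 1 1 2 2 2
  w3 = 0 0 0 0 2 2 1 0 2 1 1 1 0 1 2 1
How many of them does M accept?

0

w1:
  start at p3
  read '0': p3 → p2
  read '0': p2 → p0
  read '0': p0 → p0
  read '1': p0 → p0
  read '1': p0 → p0
  read '2': p0 → p0
  read '0': p0 → p0
  read '0': p0 → p0
  read '0': p0 → p0
  read '0': p0 → p0
  read '2': p0 → p0
  read '2': p0 → p0
  read '2': p0 → p0
  read '1': p0 → p0
  read '0': p0 → p0
  read '2': p0 → p0
  end p0, rejected
w2:
  start at p3
  read '0': p3 → p2
  read '0': p2 → p0
  read '2': p0 → p0
  read '1': p0 → p0
  read '1': p0 → p0
  read '2': p0 → p0
  read '2': p0 → p0
  read '2': p0 → p0
  end p0, rejected
w3:
  start at p3
  read '0': p3 → p2
  read '0': p2 → p0
  read '0': p0 → p0
  read '0': p0 → p0
  read '2': p0 → p0
  read '2': p0 → p0
  read '1': p0 → p0
  read '0': p0 → p0
  read '2': p0 → p0
  read '1': p0 → p0
  read '1': p0 → p0
  read '1': p0 → p0
  read '0': p0 → p0
  read '1': p0 → p0
  read '2': p0 → p0
  read '1': p0 → p0
  end p0, rejected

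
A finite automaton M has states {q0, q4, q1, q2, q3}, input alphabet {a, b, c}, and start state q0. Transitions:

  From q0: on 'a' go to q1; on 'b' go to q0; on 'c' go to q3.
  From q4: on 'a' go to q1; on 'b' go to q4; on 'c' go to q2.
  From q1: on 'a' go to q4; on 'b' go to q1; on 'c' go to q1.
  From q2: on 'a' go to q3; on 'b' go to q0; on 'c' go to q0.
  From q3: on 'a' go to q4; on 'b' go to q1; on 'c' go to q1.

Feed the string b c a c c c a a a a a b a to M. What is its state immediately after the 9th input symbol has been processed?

Trace: q0 -b-> q0 -c-> q3 -a-> q4 -c-> q2 -c-> q0 -c-> q3 -a-> q4 -a-> q1 -a-> q4
After 9 symbols: q4.

q4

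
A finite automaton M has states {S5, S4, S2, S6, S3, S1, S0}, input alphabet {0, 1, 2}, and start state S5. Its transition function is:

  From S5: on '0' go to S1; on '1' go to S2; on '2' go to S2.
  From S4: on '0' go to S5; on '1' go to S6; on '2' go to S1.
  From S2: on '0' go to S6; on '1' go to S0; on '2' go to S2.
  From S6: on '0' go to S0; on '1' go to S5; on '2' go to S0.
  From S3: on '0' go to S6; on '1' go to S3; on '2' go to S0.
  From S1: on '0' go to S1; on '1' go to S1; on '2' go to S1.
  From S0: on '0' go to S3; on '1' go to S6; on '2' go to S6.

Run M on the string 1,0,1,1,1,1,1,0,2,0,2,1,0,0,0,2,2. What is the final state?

S1

start at S5
read '1': S5 → S2
read '0': S2 → S6
read '1': S6 → S5
read '1': S5 → S2
read '1': S2 → S0
read '1': S0 → S6
read '1': S6 → S5
read '0': S5 → S1
read '2': S1 → S1
read '0': S1 → S1
read '2': S1 → S1
read '1': S1 → S1
read '0': S1 → S1
read '0': S1 → S1
read '0': S1 → S1
read '2': S1 → S1
read '2': S1 → S1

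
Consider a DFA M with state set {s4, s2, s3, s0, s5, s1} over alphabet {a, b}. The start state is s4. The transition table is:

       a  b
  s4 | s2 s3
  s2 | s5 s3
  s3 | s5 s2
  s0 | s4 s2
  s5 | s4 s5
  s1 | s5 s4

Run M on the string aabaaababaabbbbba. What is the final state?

start at s4
read 'a': s4 → s2
read 'a': s2 → s5
read 'b': s5 → s5
read 'a': s5 → s4
read 'a': s4 → s2
read 'a': s2 → s5
read 'b': s5 → s5
read 'a': s5 → s4
read 'b': s4 → s3
read 'a': s3 → s5
read 'a': s5 → s4
read 'b': s4 → s3
read 'b': s3 → s2
read 'b': s2 → s3
read 'b': s3 → s2
read 'b': s2 → s3
read 'a': s3 → s5

s5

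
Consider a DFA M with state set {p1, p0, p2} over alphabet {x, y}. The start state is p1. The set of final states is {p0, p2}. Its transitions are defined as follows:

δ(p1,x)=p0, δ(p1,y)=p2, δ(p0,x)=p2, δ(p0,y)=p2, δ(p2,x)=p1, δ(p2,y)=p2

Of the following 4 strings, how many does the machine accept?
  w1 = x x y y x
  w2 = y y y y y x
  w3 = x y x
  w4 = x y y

w1: Trace: p1 -x-> p0 -x-> p2 -y-> p2 -y-> p2 -x-> p1  → end p1, rejected
w2: Trace: p1 -y-> p2 -y-> p2 -y-> p2 -y-> p2 -y-> p2 -x-> p1  → end p1, rejected
w3: Trace: p1 -x-> p0 -y-> p2 -x-> p1  → end p1, rejected
w4: Trace: p1 -x-> p0 -y-> p2 -y-> p2  → end p2, accepted

1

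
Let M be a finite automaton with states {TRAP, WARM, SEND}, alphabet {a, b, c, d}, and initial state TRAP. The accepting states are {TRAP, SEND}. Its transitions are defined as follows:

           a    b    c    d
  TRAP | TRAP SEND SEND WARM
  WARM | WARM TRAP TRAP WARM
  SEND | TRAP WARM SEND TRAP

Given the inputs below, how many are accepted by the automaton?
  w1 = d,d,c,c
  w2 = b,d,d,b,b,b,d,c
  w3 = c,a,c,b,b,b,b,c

w1: TRAP → WARM → WARM → TRAP → SEND  → end SEND, accepted
w2: TRAP → SEND → TRAP → WARM → TRAP → SEND → WARM → WARM → TRAP  → end TRAP, accepted
w3: TRAP → SEND → TRAP → SEND → WARM → TRAP → SEND → WARM → TRAP  → end TRAP, accepted

3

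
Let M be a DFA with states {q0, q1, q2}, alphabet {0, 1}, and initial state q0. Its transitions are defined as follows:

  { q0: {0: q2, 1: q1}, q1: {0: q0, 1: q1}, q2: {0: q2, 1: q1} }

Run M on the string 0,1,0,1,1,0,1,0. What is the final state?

q0

start at q0
read '0': q0 → q2
read '1': q2 → q1
read '0': q1 → q0
read '1': q0 → q1
read '1': q1 → q1
read '0': q1 → q0
read '1': q0 → q1
read '0': q1 → q0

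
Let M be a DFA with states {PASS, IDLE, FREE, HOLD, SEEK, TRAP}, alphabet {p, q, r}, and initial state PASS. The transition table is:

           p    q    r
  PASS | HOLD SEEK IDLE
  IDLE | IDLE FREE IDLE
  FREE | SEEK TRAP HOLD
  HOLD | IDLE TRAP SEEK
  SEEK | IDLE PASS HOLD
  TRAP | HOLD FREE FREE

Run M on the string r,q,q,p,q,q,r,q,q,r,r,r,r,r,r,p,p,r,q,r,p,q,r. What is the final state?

start at PASS
read 'r': PASS → IDLE
read 'q': IDLE → FREE
read 'q': FREE → TRAP
read 'p': TRAP → HOLD
read 'q': HOLD → TRAP
read 'q': TRAP → FREE
read 'r': FREE → HOLD
read 'q': HOLD → TRAP
read 'q': TRAP → FREE
read 'r': FREE → HOLD
read 'r': HOLD → SEEK
read 'r': SEEK → HOLD
read 'r': HOLD → SEEK
read 'r': SEEK → HOLD
read 'r': HOLD → SEEK
read 'p': SEEK → IDLE
read 'p': IDLE → IDLE
read 'r': IDLE → IDLE
read 'q': IDLE → FREE
read 'r': FREE → HOLD
read 'p': HOLD → IDLE
read 'q': IDLE → FREE
read 'r': FREE → HOLD

HOLD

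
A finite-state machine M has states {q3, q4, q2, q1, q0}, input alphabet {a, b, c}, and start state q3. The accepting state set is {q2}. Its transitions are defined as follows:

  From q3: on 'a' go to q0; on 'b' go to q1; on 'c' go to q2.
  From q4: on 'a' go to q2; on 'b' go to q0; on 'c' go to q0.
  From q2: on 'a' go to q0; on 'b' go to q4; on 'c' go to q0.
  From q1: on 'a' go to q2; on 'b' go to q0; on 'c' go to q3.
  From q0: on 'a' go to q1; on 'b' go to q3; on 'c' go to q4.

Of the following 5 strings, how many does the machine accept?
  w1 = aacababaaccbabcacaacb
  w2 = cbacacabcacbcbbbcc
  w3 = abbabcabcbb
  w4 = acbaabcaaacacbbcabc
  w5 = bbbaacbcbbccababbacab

2

w1: Trace: q3 -a-> q0 -a-> q1 -c-> q3 -a-> q0 -b-> q3 -a-> q0 -b-> q3 -a-> q0 -a-> q1 -c-> q3 -c-> q2 -b-> q4 -a-> q2 -b-> q4 -c-> q0 -a-> q1 -c-> q3 -a-> q0 -a-> q1 -c-> q3 -b-> q1  → end q1, rejected
w2: Trace: q3 -c-> q2 -b-> q4 -a-> q2 -c-> q0 -a-> q1 -c-> q3 -a-> q0 -b-> q3 -c-> q2 -a-> q0 -c-> q4 -b-> q0 -c-> q4 -b-> q0 -b-> q3 -b-> q1 -c-> q3 -c-> q2  → end q2, accepted
w3: Trace: q3 -a-> q0 -b-> q3 -b-> q1 -a-> q2 -b-> q4 -c-> q0 -a-> q1 -b-> q0 -c-> q4 -b-> q0 -b-> q3  → end q3, rejected
w4: Trace: q3 -a-> q0 -c-> q4 -b-> q0 -a-> q1 -a-> q2 -b-> q4 -c-> q0 -a-> q1 -a-> q2 -a-> q0 -c-> q4 -a-> q2 -c-> q0 -b-> q3 -b-> q1 -c-> q3 -a-> q0 -b-> q3 -c-> q2  → end q2, accepted
w5: Trace: q3 -b-> q1 -b-> q0 -b-> q3 -a-> q0 -a-> q1 -c-> q3 -b-> q1 -c-> q3 -b-> q1 -b-> q0 -c-> q4 -c-> q0 -a-> q1 -b-> q0 -a-> q1 -b-> q0 -b-> q3 -a-> q0 -c-> q4 -a-> q2 -b-> q4  → end q4, rejected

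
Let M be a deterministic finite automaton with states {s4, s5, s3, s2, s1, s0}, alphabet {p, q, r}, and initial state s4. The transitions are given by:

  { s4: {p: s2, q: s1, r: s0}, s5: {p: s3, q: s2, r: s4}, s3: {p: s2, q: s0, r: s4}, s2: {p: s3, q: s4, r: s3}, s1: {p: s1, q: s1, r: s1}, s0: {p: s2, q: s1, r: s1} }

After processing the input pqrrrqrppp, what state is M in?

s1

s4 → s2 → s4 → s0 → s1 → s1 → s1 → s1 → s1 → s1 → s1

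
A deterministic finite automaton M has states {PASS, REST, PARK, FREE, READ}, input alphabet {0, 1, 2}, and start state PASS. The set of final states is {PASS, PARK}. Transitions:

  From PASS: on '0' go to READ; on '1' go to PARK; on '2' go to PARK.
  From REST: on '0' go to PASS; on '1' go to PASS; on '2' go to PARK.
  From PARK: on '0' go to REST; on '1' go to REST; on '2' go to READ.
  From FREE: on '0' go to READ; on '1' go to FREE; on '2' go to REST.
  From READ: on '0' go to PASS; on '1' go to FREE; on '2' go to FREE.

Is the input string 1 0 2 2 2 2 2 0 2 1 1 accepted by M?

Yes

start at PASS
read '1': PASS → PARK
read '0': PARK → REST
read '2': REST → PARK
read '2': PARK → READ
read '2': READ → FREE
read '2': FREE → REST
read '2': REST → PARK
read '0': PARK → REST
read '2': REST → PARK
read '1': PARK → REST
read '1': REST → PASS
End state PASS is accepting.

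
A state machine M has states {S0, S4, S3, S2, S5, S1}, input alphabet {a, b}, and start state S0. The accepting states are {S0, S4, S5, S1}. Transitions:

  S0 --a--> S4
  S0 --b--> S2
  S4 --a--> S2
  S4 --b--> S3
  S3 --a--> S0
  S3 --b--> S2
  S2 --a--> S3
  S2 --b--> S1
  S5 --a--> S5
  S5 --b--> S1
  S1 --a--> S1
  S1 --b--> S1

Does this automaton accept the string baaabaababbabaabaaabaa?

Yes

Trace: S0 -b-> S2 -a-> S3 -a-> S0 -a-> S4 -b-> S3 -a-> S0 -a-> S4 -b-> S3 -a-> S0 -b-> S2 -b-> S1 -a-> S1 -b-> S1 -a-> S1 -a-> S1 -b-> S1 -a-> S1 -a-> S1 -a-> S1 -b-> S1 -a-> S1 -a-> S1
End state S1 is accepting.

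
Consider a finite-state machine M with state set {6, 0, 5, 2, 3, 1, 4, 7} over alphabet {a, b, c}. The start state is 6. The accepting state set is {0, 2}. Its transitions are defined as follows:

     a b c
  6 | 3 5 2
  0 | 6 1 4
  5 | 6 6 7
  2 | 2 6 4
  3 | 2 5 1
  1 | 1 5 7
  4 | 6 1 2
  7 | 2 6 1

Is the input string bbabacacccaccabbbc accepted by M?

No

start at 6
read 'b': 6 → 5
read 'b': 5 → 6
read 'a': 6 → 3
read 'b': 3 → 5
read 'a': 5 → 6
read 'c': 6 → 2
read 'a': 2 → 2
read 'c': 2 → 4
read 'c': 4 → 2
read 'c': 2 → 4
read 'a': 4 → 6
read 'c': 6 → 2
read 'c': 2 → 4
read 'a': 4 → 6
read 'b': 6 → 5
read 'b': 5 → 6
read 'b': 6 → 5
read 'c': 5 → 7
End state 7 is not accepting.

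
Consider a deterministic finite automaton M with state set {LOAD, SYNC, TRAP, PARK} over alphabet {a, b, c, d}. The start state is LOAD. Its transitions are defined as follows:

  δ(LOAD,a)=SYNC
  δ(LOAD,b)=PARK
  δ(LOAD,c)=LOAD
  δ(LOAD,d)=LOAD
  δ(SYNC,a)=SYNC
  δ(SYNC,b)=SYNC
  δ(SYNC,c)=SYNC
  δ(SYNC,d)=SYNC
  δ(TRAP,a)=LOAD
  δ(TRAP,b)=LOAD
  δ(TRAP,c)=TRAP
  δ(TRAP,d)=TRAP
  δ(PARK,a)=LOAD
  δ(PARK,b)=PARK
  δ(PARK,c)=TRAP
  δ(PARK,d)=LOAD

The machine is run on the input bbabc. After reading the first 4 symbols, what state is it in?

PARK

start at LOAD
read 'b': LOAD → PARK
read 'b': PARK → PARK
read 'a': PARK → LOAD
read 'b': LOAD → PARK
After 4 symbols: PARK.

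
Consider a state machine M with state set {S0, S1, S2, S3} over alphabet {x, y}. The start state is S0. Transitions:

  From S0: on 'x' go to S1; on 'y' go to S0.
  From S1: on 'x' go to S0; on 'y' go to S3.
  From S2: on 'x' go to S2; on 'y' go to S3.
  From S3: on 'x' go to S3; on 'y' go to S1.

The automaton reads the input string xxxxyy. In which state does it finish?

start at S0
read 'x': S0 → S1
read 'x': S1 → S0
read 'x': S0 → S1
read 'x': S1 → S0
read 'y': S0 → S0
read 'y': S0 → S0

S0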